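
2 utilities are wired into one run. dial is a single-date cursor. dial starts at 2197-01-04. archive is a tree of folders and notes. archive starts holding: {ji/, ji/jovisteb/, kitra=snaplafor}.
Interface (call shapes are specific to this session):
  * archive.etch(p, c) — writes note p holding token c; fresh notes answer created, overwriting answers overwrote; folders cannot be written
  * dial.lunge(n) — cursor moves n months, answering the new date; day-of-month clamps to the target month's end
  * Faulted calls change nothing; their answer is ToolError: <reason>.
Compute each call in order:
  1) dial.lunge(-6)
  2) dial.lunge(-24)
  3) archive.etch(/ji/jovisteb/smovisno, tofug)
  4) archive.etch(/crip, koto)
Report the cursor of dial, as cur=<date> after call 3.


Answer: cur=2194-07-04

Derivation:
Step: lunge[n='-6']
Result: 2196-07-04
Step: lunge[n='-24']
Result: 2194-07-04
Step: etch[p='/ji/jovisteb/smovisno'; c='tofug']
Result: created
Step: etch[p='/crip'; c='koto']
Result: created


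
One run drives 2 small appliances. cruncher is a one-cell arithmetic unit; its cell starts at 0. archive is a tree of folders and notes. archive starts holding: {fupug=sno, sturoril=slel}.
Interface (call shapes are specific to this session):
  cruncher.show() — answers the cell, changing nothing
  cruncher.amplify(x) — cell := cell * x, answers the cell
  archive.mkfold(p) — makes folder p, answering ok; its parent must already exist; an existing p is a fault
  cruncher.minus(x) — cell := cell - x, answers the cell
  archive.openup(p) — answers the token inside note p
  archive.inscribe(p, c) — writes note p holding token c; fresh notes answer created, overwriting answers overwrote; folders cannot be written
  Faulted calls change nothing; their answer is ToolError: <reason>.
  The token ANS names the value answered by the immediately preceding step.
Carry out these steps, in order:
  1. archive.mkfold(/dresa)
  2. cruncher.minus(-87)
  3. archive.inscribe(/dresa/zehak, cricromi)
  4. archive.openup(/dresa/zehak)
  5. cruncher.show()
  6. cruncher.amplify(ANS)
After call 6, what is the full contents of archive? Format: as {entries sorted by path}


Answer: {dresa/, dresa/zehak=cricromi, fupug=sno, sturoril=slel}

Derivation:
I try archive.mkfold on p→/dresa, and observe ok.
Next I call cruncher.minus on x→-87, and get 87.
Calling archive.inscribe on p→/dresa/zehak, c→cricromi, which returns created.
Calling archive.openup on p→/dresa/zehak, → cricromi.
Next I call cruncher.show, and see 87.
Using cruncher.amplify on x→ANS, and see 7569.


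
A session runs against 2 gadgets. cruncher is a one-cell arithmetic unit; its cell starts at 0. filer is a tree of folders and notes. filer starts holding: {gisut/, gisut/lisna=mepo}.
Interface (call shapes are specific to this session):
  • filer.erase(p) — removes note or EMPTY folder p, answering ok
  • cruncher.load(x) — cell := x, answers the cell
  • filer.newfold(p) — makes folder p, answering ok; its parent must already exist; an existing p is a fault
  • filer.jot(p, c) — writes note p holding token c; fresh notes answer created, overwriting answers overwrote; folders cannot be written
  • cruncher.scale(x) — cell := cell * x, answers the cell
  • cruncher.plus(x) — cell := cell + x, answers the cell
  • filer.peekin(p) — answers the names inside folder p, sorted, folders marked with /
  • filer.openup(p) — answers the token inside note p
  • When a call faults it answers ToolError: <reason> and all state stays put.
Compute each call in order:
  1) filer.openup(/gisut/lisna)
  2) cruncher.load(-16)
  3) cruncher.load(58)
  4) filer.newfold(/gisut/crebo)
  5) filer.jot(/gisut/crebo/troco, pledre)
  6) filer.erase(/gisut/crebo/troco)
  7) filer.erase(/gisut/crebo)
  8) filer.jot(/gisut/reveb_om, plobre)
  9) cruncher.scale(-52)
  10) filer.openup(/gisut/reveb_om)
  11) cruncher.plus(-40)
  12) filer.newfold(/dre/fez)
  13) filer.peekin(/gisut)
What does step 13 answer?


Answer: [lisna, reveb_om]

Derivation:
>>> filer.openup p='/gisut/lisna'
= mepo
>>> cruncher.load x='-16'
= -16
>>> cruncher.load x='58'
= 58
>>> filer.newfold p='/gisut/crebo'
= ok
>>> filer.jot p='/gisut/crebo/troco' c='pledre'
= created
>>> filer.erase p='/gisut/crebo/troco'
= ok
>>> filer.erase p='/gisut/crebo'
= ok
>>> filer.jot p='/gisut/reveb_om' c='plobre'
= created
>>> cruncher.scale x='-52'
= -3016
>>> filer.openup p='/gisut/reveb_om'
= plobre
>>> cruncher.plus x='-40'
= -3056
>>> filer.newfold p='/dre/fez'
= ToolError: no parent
>>> filer.peekin p='/gisut'
= [lisna, reveb_om]


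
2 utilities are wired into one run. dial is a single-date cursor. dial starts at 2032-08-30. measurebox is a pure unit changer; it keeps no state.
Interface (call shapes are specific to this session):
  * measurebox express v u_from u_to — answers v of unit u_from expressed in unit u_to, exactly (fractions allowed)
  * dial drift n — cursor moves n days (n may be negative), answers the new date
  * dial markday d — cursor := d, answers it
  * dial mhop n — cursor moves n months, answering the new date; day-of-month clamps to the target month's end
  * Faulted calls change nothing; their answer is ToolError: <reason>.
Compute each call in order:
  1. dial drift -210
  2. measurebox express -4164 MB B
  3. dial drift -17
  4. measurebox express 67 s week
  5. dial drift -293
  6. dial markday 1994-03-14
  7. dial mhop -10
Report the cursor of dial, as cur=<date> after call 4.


Answer: cur=2032-01-16

Derivation:
I run dial drift using n=-210, and see 2032-02-02.
I run measurebox express using v=-4164, u_from=MB, u_to=B, and get -4164000000.
Now I run dial drift using n=-17, and see 2032-01-16.
I use measurebox express using v=67, u_from=s, u_to=week, which returns 67/604800.
Next I call dial drift using n=-293, and see 2031-03-29.
I use dial markday using d=1994-03-14, and get 1994-03-14.
Then dial mhop using n=-10, → 1993-05-14.


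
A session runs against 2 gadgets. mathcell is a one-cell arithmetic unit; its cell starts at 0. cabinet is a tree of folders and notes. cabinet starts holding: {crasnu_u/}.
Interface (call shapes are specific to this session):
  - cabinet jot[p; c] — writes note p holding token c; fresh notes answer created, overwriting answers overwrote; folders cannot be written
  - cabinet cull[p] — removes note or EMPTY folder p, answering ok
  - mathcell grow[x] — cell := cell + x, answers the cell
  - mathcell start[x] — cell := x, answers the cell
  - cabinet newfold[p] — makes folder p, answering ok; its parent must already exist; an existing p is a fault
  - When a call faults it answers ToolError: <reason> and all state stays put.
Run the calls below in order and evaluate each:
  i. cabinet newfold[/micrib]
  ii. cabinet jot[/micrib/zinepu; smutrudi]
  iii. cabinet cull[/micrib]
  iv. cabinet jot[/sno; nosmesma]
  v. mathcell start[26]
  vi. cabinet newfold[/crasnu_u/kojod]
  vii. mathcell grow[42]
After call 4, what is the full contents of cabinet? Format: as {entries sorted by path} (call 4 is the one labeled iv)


Answer: {crasnu_u/, micrib/, micrib/zinepu=smutrudi, sno=nosmesma}

Derivation:
==> cabinet newfold(p→/micrib)
<== ok
==> cabinet jot(p→/micrib/zinepu, c→smutrudi)
<== created
==> cabinet cull(p→/micrib)
<== ToolError: not empty
==> cabinet jot(p→/sno, c→nosmesma)
<== created
==> mathcell start(x→26)
<== 26
==> cabinet newfold(p→/crasnu_u/kojod)
<== ok
==> mathcell grow(x→42)
<== 68


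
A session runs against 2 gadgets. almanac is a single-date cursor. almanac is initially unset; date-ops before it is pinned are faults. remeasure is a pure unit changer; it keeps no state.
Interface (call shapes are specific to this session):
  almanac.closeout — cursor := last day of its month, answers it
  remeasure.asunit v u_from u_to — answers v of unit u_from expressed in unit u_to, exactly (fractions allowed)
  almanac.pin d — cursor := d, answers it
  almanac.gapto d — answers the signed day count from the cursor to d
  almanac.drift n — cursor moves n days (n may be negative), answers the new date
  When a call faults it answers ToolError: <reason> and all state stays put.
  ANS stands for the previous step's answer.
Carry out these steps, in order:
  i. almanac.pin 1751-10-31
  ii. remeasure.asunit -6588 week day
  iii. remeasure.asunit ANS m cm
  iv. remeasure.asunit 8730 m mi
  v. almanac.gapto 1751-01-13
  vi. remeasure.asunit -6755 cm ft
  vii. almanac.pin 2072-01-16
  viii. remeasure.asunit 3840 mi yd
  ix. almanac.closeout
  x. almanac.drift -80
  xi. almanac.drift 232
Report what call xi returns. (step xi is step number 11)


I try almanac.pin(d→1751-10-31), and observe 1751-10-31.
Next I call remeasure.asunit(v→-6588, u_from→week, u_to→day), → -46116.
I try remeasure.asunit(v→ANS, u_from→m, u_to→cm): -4611600.
Now I run remeasure.asunit(v→8730, u_from→m, u_to→mi): 60625/11176.
Then almanac.gapto(d→1751-01-13), which returns -291.
I use remeasure.asunit(v→-6755, u_from→cm, u_to→ft), → -168875/762.
Calling almanac.pin(d→2072-01-16), which returns 2072-01-16.
I run remeasure.asunit(v→3840, u_from→mi, u_to→yd), and observe 6758400.
Using almanac.closeout, and observe 2072-01-31.
Using almanac.drift(n→-80), and observe 2071-11-12.
Using almanac.drift(n→232), and observe 2072-07-01.

Answer: 2072-07-01


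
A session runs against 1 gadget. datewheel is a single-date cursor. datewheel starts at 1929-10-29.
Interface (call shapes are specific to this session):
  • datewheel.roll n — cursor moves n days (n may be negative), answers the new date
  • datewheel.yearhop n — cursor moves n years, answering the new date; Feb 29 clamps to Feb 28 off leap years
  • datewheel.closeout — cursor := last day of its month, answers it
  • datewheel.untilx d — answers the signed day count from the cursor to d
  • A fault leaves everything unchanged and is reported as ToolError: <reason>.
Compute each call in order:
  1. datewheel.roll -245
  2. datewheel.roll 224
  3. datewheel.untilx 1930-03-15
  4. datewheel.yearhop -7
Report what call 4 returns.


> datewheel.roll -245
[out] 1929-02-26
> datewheel.roll 224
[out] 1929-10-08
> datewheel.untilx 1930-03-15
[out] 158
> datewheel.yearhop -7
[out] 1922-10-08

Answer: 1922-10-08


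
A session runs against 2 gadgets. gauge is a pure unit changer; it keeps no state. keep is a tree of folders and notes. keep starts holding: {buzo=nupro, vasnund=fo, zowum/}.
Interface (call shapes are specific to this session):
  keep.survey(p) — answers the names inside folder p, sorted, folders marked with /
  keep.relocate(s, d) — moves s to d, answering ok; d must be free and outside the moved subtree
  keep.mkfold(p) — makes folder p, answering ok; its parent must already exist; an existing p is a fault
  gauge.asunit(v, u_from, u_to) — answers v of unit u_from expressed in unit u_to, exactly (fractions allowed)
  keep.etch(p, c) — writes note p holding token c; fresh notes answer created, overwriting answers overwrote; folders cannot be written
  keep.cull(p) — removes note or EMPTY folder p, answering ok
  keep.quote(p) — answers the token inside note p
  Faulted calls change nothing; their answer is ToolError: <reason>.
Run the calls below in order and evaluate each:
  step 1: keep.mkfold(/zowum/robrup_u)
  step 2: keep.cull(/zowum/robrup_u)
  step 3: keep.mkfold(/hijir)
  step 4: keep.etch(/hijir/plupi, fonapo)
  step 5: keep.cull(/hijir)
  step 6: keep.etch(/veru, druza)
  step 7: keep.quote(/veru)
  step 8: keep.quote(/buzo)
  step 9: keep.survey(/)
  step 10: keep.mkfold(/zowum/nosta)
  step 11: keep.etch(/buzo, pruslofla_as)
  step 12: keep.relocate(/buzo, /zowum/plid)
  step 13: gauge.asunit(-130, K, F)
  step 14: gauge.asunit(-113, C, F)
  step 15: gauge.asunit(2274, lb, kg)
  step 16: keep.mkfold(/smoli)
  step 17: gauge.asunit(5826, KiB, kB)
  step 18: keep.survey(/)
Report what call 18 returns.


Answer: [hijir/, smoli/, vasnund, veru, zowum/]

Derivation:
==> keep.mkfold(/zowum/robrup_u)
<== ok
==> keep.cull(/zowum/robrup_u)
<== ok
==> keep.mkfold(/hijir)
<== ok
==> keep.etch(/hijir/plupi, fonapo)
<== created
==> keep.cull(/hijir)
<== ToolError: not empty
==> keep.etch(/veru, druza)
<== created
==> keep.quote(/veru)
<== druza
==> keep.quote(/buzo)
<== nupro
==> keep.survey(/)
<== [buzo, hijir/, vasnund, veru, zowum/]
==> keep.mkfold(/zowum/nosta)
<== ok
==> keep.etch(/buzo, pruslofla_as)
<== overwrote
==> keep.relocate(/buzo, /zowum/plid)
<== ok
==> gauge.asunit(-130, K, F)
<== -69367/100
==> gauge.asunit(-113, C, F)
<== -857/5
==> gauge.asunit(2274, lb, kg)
<== 51573452469/50000000
==> keep.mkfold(/smoli)
<== ok
==> gauge.asunit(5826, KiB, kB)
<== 745728/125
==> keep.survey(/)
<== [hijir/, smoli/, vasnund, veru, zowum/]


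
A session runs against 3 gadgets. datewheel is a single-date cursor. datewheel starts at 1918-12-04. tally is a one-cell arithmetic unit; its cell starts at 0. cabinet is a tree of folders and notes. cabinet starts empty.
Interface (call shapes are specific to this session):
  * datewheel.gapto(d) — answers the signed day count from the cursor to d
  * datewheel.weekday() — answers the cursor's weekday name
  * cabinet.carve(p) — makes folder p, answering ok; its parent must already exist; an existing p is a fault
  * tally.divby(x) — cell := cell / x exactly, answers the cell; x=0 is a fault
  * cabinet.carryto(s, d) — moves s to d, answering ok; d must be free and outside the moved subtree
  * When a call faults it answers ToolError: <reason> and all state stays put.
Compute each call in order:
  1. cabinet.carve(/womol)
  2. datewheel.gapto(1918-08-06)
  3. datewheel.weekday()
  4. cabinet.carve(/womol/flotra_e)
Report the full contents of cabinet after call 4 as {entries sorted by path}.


# carve(p=/womol) => ok
# gapto(d=1918-08-06) => -120
# weekday() => Wednesday
# carve(p=/womol/flotra_e) => ok

Answer: {womol/, womol/flotra_e/}


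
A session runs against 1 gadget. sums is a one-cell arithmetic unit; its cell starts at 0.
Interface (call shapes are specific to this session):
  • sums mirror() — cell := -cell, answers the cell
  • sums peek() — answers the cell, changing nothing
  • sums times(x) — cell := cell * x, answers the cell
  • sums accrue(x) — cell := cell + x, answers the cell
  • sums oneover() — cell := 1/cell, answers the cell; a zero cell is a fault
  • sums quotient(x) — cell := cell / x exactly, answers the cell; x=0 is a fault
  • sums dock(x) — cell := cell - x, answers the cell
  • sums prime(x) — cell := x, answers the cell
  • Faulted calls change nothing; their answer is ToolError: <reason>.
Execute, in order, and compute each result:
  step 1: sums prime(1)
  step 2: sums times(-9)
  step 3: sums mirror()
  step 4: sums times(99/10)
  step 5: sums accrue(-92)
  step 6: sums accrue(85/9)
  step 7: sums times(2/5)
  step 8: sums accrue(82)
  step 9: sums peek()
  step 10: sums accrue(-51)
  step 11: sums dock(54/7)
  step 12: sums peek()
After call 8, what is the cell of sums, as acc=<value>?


Answer: acc=19039/225

Derivation:
>> sums prime(x→1)
<< 1
>> sums times(x→-9)
<< -9
>> sums mirror()
<< 9
>> sums times(x→99/10)
<< 891/10
>> sums accrue(x→-92)
<< -29/10
>> sums accrue(x→85/9)
<< 589/90
>> sums times(x→2/5)
<< 589/225
>> sums accrue(x→82)
<< 19039/225
>> sums peek()
<< 19039/225
>> sums accrue(x→-51)
<< 7564/225
>> sums dock(x→54/7)
<< 40798/1575
>> sums peek()
<< 40798/1575


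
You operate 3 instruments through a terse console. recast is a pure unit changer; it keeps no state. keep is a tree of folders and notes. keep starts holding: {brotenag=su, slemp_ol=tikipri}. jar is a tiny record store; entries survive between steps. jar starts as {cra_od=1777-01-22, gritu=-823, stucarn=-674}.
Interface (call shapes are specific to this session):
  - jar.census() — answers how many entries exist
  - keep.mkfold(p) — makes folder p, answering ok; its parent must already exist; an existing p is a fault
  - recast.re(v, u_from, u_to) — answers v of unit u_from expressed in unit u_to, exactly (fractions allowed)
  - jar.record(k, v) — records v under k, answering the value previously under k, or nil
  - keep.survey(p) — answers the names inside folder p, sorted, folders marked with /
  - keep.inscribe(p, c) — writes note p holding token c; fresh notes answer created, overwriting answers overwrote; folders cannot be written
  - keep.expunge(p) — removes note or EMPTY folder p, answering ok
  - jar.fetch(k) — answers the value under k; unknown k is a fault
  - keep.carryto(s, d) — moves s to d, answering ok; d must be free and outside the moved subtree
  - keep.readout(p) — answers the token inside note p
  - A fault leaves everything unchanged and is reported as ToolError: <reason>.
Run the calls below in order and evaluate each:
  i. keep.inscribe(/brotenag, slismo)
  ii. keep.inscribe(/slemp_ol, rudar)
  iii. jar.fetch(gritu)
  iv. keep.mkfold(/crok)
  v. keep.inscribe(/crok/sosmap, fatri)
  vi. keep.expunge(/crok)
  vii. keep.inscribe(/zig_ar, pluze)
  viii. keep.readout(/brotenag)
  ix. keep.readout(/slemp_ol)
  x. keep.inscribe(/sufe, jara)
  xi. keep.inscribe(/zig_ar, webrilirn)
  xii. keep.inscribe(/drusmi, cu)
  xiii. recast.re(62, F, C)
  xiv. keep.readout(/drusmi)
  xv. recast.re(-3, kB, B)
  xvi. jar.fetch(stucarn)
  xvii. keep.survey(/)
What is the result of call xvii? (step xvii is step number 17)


-> inscribe(/brotenag, slismo)
<- overwrote
-> inscribe(/slemp_ol, rudar)
<- overwrote
-> fetch(gritu)
<- -823
-> mkfold(/crok)
<- ok
-> inscribe(/crok/sosmap, fatri)
<- created
-> expunge(/crok)
<- ToolError: not empty
-> inscribe(/zig_ar, pluze)
<- created
-> readout(/brotenag)
<- slismo
-> readout(/slemp_ol)
<- rudar
-> inscribe(/sufe, jara)
<- created
-> inscribe(/zig_ar, webrilirn)
<- overwrote
-> inscribe(/drusmi, cu)
<- created
-> re(62, F, C)
<- 50/3
-> readout(/drusmi)
<- cu
-> re(-3, kB, B)
<- -3000
-> fetch(stucarn)
<- -674
-> survey(/)
<- [brotenag, crok/, drusmi, slemp_ol, sufe, zig_ar]

Answer: [brotenag, crok/, drusmi, slemp_ol, sufe, zig_ar]


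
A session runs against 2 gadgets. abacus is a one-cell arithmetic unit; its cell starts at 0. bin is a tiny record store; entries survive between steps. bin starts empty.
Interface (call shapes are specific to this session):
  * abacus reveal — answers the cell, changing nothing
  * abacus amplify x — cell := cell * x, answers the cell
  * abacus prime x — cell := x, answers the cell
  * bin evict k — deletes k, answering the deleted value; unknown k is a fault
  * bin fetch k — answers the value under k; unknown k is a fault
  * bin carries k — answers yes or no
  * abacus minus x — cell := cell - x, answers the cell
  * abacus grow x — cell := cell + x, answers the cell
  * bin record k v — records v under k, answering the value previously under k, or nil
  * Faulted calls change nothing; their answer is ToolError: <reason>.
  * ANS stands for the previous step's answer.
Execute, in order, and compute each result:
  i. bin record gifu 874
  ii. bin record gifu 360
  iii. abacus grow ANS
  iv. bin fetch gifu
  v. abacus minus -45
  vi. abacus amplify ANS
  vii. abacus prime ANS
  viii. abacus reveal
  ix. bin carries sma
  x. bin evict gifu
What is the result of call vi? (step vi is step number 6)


~$ bin record gifu 874
= nil
~$ bin record gifu 360
= 874
~$ abacus grow ANS
= 874
~$ bin fetch gifu
= 360
~$ abacus minus -45
= 919
~$ abacus amplify ANS
= 844561
~$ abacus prime ANS
= 844561
~$ abacus reveal
= 844561
~$ bin carries sma
= no
~$ bin evict gifu
= 360

Answer: 844561


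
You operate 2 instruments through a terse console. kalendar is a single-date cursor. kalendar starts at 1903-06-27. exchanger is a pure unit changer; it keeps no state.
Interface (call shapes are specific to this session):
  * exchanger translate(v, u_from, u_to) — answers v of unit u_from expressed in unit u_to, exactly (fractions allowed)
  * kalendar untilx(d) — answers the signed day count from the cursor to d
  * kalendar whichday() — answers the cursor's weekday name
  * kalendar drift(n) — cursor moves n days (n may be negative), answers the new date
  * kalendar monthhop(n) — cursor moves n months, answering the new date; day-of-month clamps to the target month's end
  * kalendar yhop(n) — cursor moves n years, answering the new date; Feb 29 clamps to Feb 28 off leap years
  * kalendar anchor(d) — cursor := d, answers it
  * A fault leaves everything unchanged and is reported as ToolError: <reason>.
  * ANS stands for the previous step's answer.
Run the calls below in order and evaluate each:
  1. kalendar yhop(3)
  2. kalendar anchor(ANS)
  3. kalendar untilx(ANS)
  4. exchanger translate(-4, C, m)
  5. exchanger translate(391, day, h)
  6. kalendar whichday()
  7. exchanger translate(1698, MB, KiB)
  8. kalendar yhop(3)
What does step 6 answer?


Answer: Wednesday

Derivation:
·→ kalendar yhop(n=3)
·← 1906-06-27
·→ kalendar anchor(d=ANS)
·← 1906-06-27
·→ kalendar untilx(d=ANS)
·← 0
·→ exchanger translate(v=-4, u_from=C, u_to=m)
·← ToolError: incompatible units
·→ exchanger translate(v=391, u_from=day, u_to=h)
·← 9384
·→ kalendar whichday()
·← Wednesday
·→ exchanger translate(v=1698, u_from=MB, u_to=KiB)
·← 13265625/8
·→ kalendar yhop(n=3)
·← 1909-06-27


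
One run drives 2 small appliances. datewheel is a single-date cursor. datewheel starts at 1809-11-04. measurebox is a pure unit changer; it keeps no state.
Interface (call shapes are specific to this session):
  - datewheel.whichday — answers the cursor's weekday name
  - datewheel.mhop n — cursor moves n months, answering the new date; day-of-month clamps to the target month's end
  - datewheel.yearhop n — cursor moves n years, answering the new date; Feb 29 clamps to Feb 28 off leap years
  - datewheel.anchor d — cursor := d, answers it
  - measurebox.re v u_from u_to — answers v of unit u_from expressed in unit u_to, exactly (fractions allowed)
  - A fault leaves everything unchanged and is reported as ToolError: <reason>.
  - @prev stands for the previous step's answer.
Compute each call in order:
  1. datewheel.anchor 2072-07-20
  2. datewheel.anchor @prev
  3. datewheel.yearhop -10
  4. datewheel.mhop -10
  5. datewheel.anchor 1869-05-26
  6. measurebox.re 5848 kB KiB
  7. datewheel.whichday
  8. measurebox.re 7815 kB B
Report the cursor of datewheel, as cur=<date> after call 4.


Answer: cur=2061-09-20

Derivation:
==> datewheel.anchor(d=2072-07-20)
<== 2072-07-20
==> datewheel.anchor(d=@prev)
<== 2072-07-20
==> datewheel.yearhop(n=-10)
<== 2062-07-20
==> datewheel.mhop(n=-10)
<== 2061-09-20
==> datewheel.anchor(d=1869-05-26)
<== 1869-05-26
==> measurebox.re(v=5848, u_from=kB, u_to=KiB)
<== 91375/16
==> datewheel.whichday()
<== Wednesday
==> measurebox.re(v=7815, u_from=kB, u_to=B)
<== 7815000


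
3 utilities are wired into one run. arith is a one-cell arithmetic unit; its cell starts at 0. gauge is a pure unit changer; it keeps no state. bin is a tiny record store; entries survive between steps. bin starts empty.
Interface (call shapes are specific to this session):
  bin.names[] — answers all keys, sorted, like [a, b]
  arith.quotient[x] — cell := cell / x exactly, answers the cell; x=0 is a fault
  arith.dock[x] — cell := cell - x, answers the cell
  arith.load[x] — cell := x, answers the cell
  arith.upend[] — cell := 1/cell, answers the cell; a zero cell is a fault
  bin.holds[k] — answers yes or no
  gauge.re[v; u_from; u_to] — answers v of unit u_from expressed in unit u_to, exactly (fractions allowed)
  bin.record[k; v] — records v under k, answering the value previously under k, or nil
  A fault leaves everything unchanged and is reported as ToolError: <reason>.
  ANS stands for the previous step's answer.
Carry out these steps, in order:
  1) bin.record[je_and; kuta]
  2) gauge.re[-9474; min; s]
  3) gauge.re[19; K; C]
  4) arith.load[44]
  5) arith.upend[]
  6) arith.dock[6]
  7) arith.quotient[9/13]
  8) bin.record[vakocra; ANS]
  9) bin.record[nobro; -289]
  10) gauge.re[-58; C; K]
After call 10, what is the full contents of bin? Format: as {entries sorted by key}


Answer: {je_and=kuta, nobro=-289, vakocra=-3419/396}

Derivation:
Calling bin.record with je_and, kuta, and see nil.
Invoking gauge.re with -9474, min, s, and see -568440.
I run gauge.re with 19, K, C, and observe -5083/20.
I try arith.load with 44, and observe 44.
Now I run arith.upend(), which returns 1/44.
Calling arith.dock with 6, → -263/44.
I call arith.quotient with 9/13, yielding -3419/396.
Invoking bin.record with vakocra, ANS, and see nil.
I use bin.record with nobro, -289, giving nil.
Now I run gauge.re with -58, C, K, yielding 4303/20.


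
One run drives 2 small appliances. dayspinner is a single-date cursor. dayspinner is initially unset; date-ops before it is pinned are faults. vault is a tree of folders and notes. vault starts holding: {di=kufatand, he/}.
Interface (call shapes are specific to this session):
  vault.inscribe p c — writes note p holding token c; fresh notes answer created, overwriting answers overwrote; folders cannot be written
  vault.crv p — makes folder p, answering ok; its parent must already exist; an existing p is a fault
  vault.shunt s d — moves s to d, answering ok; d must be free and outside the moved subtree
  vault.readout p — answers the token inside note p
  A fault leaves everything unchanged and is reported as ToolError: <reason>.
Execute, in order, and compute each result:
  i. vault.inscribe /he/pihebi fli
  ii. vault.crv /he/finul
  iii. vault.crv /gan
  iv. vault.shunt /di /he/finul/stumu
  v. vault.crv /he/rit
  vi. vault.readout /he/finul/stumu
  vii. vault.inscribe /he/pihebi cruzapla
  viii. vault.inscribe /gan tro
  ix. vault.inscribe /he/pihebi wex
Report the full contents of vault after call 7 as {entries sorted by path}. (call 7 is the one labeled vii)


Answer: {gan/, he/, he/finul/, he/finul/stumu=kufatand, he/pihebi=cruzapla, he/rit/}

Derivation:
[in] vault.inscribe p=/he/pihebi c=fli
= created
[in] vault.crv p=/he/finul
= ok
[in] vault.crv p=/gan
= ok
[in] vault.shunt s=/di d=/he/finul/stumu
= ok
[in] vault.crv p=/he/rit
= ok
[in] vault.readout p=/he/finul/stumu
= kufatand
[in] vault.inscribe p=/he/pihebi c=cruzapla
= overwrote
[in] vault.inscribe p=/gan c=tro
= ToolError: is a directory
[in] vault.inscribe p=/he/pihebi c=wex
= overwrote


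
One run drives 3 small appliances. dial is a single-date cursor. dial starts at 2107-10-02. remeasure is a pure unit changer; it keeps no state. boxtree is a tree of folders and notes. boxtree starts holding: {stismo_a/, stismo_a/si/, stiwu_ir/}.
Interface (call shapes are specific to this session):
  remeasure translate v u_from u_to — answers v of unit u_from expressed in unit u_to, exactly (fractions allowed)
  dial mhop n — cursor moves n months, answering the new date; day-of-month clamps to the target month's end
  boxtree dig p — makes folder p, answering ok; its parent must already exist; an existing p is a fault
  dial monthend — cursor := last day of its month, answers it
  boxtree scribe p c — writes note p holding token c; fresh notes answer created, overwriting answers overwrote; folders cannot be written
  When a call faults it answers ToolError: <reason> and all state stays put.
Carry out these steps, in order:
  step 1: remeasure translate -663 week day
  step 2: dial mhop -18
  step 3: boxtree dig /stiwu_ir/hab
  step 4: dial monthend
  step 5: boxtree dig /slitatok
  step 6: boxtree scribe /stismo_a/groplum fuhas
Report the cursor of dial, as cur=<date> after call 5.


Answer: cur=2106-04-30

Derivation:
~$ remeasure translate -663 week day
[out] -4641
~$ dial mhop -18
[out] 2106-04-02
~$ boxtree dig /stiwu_ir/hab
[out] ok
~$ dial monthend
[out] 2106-04-30
~$ boxtree dig /slitatok
[out] ok
~$ boxtree scribe /stismo_a/groplum fuhas
[out] created


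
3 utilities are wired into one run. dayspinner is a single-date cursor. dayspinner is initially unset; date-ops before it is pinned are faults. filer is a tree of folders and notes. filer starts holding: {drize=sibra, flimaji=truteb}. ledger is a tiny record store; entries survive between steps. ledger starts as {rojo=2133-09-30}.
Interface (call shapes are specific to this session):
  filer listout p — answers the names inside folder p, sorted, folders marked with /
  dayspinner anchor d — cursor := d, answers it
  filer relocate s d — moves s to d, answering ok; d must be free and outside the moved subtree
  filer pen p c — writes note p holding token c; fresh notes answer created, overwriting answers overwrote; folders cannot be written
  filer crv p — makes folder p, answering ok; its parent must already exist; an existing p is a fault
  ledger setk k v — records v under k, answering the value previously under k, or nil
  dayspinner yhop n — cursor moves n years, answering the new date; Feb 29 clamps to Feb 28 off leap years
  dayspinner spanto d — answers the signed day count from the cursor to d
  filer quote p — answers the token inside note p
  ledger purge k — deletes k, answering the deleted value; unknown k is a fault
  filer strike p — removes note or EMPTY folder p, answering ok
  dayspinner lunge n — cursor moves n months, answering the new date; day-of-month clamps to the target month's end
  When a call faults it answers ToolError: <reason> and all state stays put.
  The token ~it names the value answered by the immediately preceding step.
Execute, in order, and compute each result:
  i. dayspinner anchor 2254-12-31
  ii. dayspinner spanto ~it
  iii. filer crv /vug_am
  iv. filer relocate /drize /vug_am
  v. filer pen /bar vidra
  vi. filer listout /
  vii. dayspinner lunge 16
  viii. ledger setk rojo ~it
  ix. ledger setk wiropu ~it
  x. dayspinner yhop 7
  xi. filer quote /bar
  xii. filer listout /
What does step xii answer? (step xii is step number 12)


-> dayspinner anchor(d→2254-12-31)
<- 2254-12-31
-> dayspinner spanto(d→~it)
<- 0
-> filer crv(p→/vug_am)
<- ok
-> filer relocate(s→/drize, d→/vug_am)
<- ToolError: exists
-> filer pen(p→/bar, c→vidra)
<- created
-> filer listout(p→/)
<- [bar, drize, flimaji, vug_am/]
-> dayspinner lunge(n→16)
<- 2256-04-30
-> ledger setk(k→rojo, v→~it)
<- 2133-09-30
-> ledger setk(k→wiropu, v→~it)
<- nil
-> dayspinner yhop(n→7)
<- 2263-04-30
-> filer quote(p→/bar)
<- vidra
-> filer listout(p→/)
<- [bar, drize, flimaji, vug_am/]

Answer: [bar, drize, flimaji, vug_am/]


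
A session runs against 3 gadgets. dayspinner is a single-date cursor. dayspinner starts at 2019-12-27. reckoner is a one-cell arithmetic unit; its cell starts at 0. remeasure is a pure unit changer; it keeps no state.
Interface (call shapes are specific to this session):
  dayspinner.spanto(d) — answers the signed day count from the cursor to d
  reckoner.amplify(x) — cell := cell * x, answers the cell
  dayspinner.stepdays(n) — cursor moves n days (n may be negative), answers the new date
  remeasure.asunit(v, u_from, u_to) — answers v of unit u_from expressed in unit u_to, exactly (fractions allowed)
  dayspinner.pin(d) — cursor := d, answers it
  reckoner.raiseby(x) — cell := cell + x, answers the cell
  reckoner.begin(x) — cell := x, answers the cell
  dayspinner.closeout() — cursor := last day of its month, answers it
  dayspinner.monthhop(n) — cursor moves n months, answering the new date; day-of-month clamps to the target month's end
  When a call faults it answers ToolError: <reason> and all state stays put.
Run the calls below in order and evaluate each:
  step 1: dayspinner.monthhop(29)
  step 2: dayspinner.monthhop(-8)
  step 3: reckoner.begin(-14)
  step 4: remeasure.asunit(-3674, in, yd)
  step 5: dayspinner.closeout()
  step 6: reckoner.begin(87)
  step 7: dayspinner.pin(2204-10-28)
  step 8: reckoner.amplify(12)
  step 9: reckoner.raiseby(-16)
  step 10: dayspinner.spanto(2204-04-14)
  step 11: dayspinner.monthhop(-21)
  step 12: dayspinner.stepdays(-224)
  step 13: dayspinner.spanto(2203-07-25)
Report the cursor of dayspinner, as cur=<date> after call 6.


CALL dayspinner.monthhop[n=29]
RET  2022-05-27
CALL dayspinner.monthhop[n=-8]
RET  2021-09-27
CALL reckoner.begin[x=-14]
RET  -14
CALL remeasure.asunit[v=-3674; u_from=in; u_to=yd]
RET  -1837/18
CALL dayspinner.closeout[]
RET  2021-09-30
CALL reckoner.begin[x=87]
RET  87
CALL dayspinner.pin[d=2204-10-28]
RET  2204-10-28
CALL reckoner.amplify[x=12]
RET  1044
CALL reckoner.raiseby[x=-16]
RET  1028
CALL dayspinner.spanto[d=2204-04-14]
RET  -197
CALL dayspinner.monthhop[n=-21]
RET  2203-01-28
CALL dayspinner.stepdays[n=-224]
RET  2202-06-18
CALL dayspinner.spanto[d=2203-07-25]
RET  402

Answer: cur=2021-09-30


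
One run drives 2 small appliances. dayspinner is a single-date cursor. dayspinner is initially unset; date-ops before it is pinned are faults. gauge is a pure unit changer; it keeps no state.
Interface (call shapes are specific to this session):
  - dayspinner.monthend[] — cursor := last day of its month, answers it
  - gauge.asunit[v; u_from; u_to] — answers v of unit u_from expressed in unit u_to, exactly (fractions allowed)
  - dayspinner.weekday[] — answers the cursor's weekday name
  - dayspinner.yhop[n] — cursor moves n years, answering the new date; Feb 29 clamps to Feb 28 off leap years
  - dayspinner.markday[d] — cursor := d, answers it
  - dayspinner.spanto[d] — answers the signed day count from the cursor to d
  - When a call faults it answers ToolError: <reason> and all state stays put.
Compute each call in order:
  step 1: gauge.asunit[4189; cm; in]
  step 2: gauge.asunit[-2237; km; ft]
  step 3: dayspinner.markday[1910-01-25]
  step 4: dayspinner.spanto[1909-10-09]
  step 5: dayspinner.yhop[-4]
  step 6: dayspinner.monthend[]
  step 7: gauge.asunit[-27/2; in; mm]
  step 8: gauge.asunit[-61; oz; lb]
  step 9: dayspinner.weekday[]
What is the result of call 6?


# 1. gauge.asunit(4189, cm, in) == 209450/127
# 2. gauge.asunit(-2237, km, ft) == -2796250000/381
# 3. dayspinner.markday(1910-01-25) == 1910-01-25
# 4. dayspinner.spanto(1909-10-09) == -108
# 5. dayspinner.yhop(-4) == 1906-01-25
# 6. dayspinner.monthend() == 1906-01-31
# 7. gauge.asunit(-27/2, in, mm) == -3429/10
# 8. gauge.asunit(-61, oz, lb) == -61/16
# 9. dayspinner.weekday() == Wednesday

Answer: 1906-01-31


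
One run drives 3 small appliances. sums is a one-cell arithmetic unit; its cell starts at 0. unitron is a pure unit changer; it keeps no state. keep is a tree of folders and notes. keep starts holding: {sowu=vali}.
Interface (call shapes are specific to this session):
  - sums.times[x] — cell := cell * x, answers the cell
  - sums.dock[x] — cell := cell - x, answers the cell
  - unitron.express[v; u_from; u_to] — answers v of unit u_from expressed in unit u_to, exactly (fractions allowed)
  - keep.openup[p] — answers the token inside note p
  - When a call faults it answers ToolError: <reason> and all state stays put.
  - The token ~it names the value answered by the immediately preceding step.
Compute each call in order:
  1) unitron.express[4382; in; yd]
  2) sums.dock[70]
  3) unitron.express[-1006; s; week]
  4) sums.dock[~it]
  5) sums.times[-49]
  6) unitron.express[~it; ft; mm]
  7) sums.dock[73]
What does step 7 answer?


Answer: 145018879/43200

Derivation:
~$ unitron.express v=4382 u_from=in u_to=yd
= 2191/18
~$ sums.dock x=70
= -70
~$ unitron.express v=-1006 u_from=s u_to=week
= -503/302400
~$ sums.dock x=~it
= -21167497/302400
~$ sums.times x=-49
= 148172479/43200
~$ unitron.express v=~it u_from=ft u_to=mm
= 18817904833/18000
~$ sums.dock x=73
= 145018879/43200


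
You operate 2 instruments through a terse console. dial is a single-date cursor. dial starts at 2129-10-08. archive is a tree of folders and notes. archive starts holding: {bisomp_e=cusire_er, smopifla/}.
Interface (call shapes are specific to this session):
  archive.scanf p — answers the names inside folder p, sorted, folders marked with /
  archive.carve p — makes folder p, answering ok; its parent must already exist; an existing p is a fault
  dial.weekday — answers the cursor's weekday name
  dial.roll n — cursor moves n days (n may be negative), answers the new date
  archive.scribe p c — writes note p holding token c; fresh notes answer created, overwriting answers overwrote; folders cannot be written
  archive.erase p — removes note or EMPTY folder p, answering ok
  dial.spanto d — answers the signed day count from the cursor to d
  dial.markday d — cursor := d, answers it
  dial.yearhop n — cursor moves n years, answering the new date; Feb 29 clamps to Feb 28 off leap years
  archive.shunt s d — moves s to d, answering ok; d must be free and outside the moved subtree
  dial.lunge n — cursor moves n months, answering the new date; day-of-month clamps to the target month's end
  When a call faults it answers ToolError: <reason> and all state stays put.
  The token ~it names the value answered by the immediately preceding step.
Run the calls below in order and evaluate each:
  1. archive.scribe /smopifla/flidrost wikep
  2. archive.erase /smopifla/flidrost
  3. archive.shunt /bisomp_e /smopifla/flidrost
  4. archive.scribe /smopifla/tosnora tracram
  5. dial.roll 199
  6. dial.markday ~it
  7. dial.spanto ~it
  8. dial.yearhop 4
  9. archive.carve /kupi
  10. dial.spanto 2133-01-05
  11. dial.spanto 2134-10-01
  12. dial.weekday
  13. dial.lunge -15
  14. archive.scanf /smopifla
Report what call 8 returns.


→ archive.scribe(p='/smopifla/flidrost', c='wikep')
← created
→ archive.erase(p='/smopifla/flidrost')
← ok
→ archive.shunt(s='/bisomp_e', d='/smopifla/flidrost')
← ok
→ archive.scribe(p='/smopifla/tosnora', c='tracram')
← created
→ dial.roll(n='199')
← 2130-04-25
→ dial.markday(d='~it')
← 2130-04-25
→ dial.spanto(d='~it')
← 0
→ dial.yearhop(n='4')
← 2134-04-25
→ archive.carve(p='/kupi')
← ok
→ dial.spanto(d='2133-01-05')
← -475
→ dial.spanto(d='2134-10-01')
← 159
→ dial.weekday()
← Sunday
→ dial.lunge(n='-15')
← 2133-01-25
→ archive.scanf(p='/smopifla')
← [flidrost, tosnora]

Answer: 2134-04-25


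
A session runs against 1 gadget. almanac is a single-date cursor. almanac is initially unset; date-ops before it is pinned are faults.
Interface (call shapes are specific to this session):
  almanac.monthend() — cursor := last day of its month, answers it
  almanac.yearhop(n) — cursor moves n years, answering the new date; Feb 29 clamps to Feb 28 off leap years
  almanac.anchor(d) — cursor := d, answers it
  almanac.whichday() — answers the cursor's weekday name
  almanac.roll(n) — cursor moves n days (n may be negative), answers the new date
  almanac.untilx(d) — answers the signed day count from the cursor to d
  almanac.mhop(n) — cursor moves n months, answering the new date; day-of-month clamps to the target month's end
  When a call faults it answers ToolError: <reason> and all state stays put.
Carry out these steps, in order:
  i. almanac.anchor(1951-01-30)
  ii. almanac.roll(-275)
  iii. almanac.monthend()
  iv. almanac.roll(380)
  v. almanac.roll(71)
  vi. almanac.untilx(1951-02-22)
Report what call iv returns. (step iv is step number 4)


Act: anchor[d: 1951-01-30]
Obs: 1951-01-30
Act: roll[n: -275]
Obs: 1950-04-30
Act: monthend[]
Obs: 1950-04-30
Act: roll[n: 380]
Obs: 1951-05-15
Act: roll[n: 71]
Obs: 1951-07-25
Act: untilx[d: 1951-02-22]
Obs: -153

Answer: 1951-05-15


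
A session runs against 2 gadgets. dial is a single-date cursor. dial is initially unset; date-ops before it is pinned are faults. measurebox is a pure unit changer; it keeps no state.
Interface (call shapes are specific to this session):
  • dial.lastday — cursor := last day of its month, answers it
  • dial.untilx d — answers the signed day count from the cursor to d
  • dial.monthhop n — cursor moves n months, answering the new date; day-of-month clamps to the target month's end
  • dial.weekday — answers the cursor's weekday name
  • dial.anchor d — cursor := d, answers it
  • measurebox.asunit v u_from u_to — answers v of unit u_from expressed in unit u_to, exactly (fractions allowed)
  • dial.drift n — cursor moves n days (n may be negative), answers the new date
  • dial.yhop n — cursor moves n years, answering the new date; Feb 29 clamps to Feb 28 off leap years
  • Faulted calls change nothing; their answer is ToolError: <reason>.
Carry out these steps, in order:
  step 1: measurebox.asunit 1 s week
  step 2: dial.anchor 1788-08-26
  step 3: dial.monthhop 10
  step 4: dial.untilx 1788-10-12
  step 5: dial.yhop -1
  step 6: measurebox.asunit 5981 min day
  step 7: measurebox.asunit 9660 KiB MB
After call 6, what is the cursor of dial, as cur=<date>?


$ measurebox.asunit v='1' u_from='s' u_to='week'
[out] 1/604800
$ dial.anchor d='1788-08-26'
[out] 1788-08-26
$ dial.monthhop n='10'
[out] 1789-06-26
$ dial.untilx d='1788-10-12'
[out] -257
$ dial.yhop n='-1'
[out] 1788-06-26
$ measurebox.asunit v='5981' u_from='min' u_to='day'
[out] 5981/1440
$ measurebox.asunit v='9660' u_from='KiB' u_to='MB'
[out] 30912/3125

Answer: cur=1788-06-26
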